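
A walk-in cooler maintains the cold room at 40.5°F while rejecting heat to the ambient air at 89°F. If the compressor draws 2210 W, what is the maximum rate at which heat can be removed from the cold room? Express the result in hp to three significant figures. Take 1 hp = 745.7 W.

In absolute terms T_C = 277.87 K and T_H = 304.82 K, so ΔT = 26.94 K.
COP_Carnot = T_C/ΔT = 277.87/26.94 = 10.31.
Q̇_max = COP_Carnot × Ẇ = 10.31 × 2210 W = 22790 W = 30.56 hp.

30.6 hp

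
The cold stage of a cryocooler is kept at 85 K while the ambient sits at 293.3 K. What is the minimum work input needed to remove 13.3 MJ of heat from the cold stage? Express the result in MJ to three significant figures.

32.6 MJ

The reservoir spacing is ΔT = 293.3 − 85 = 208.3 K.
The reversible limit is COP_R = T_C/ΔT = 0.4081, so W_min = Q_C/COP = Q_C·ΔT/T_C.
W_min = 13.30 × 208.3/85.00 = 32.59 MJ.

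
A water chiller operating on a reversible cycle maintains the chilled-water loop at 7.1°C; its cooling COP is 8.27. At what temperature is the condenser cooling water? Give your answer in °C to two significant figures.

COP_R = T_C/(T_H − T_C) gives T_H − T_C = T_C/COP.
With T_C = 280.25 K, T_H = 280.25 × (1 + 1/8.27) = 314.14 K.
Converting, 314.14 K = 40.99°C.

41 °C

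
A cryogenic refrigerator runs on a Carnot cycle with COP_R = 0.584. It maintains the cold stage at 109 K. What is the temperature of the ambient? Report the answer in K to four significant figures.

COP_R = T_C/(T_H − T_C) gives T_H − T_C = T_C/COP.
With T_C = 109.00 K, T_H = 109.00 × (1 + 1/0.584) = 295.64 K.

295.6 K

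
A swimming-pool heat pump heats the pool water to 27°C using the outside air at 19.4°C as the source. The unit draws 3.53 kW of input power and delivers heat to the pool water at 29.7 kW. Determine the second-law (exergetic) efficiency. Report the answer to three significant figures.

0.213

COP_actual = Q̇_H/Ẇ = 29.70/3.530 = 8.414.
In absolute terms T_C = 292.55 K and T_H = 300.15 K, so ΔT = 7.600 K.
COP_Carnot = T_H/ΔT = 300.15/7.600 = 39.49.
η_II = COP_actual/COP_Carnot = 8.414/39.49 = 0.2130.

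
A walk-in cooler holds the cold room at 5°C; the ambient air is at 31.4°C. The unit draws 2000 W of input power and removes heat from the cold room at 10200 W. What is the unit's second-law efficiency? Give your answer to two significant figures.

0.48

COP_actual = Q̇_C/Ẇ = 10200/2000 = 5.100.
In absolute terms T_C = 278.15 K and T_H = 304.55 K, so ΔT = 26.40 K.
COP_Carnot = T_C/ΔT = 278.15/26.40 = 10.54.
η_II = COP_actual/COP_Carnot = 5.100/10.54 = 0.4841.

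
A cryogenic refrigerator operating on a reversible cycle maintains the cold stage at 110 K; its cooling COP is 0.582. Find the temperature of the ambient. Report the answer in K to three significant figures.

299 K

COP_R = T_C/(T_H − T_C) gives T_H − T_C = T_C/COP.
With T_C = 110.00 K, T_H = 110.00 × (1 + 1/0.582) = 299.00 K.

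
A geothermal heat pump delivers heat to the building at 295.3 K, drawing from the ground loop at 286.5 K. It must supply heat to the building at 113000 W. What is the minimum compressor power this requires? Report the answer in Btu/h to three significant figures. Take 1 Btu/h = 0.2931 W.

The reservoir spacing is ΔT = 295.3 − 286.5 = 8.800 K.
COP_Carnot = T_H/ΔT = 295.30/8.800 = 33.56.
Ẇ_min = Q̇/COP_Carnot = 113000/33.56 = 3367 W = 11490 Btu/h.

11500 Btu/h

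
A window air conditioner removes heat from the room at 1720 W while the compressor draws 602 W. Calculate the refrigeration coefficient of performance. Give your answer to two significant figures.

The first law gives Q̇_H = Q̇_C + Ẇ, so the three rates are Q̇_C = 1720, Q̇_H = 2322, Ẇ = 602.0 W.
COP_R = Q̇_C/Ẇ = 1720/602.0 = 2.857.

2.9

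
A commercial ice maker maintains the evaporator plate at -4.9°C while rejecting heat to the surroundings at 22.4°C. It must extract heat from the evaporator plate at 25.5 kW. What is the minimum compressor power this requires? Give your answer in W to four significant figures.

2595 W

In absolute terms T_C = 268.25 K and T_H = 295.55 K, so ΔT = 27.30 K.
COP_Carnot = T_C/ΔT = 268.25/27.30 = 9.826.
Ẇ_min = Q̇/COP_Carnot = 25.50/9.826 = 2.595 kW = 2595 W.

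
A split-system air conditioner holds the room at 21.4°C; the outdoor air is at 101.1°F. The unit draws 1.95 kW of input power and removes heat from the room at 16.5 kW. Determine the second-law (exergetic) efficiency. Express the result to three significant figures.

0.488

COP_actual = Q̇_C/Ẇ = 16.50/1.950 = 8.462.
In absolute terms T_C = 294.55 K and T_H = 311.54 K, so ΔT = 16.99 K.
COP_Carnot = T_C/ΔT = 294.55/16.99 = 17.34.
η_II = COP_actual/COP_Carnot = 8.462/17.34 = 0.4880.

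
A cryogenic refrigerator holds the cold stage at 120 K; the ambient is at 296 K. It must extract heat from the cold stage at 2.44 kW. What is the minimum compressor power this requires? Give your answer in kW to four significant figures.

The reservoir spacing is ΔT = 296 − 120 = 176.0 K.
COP_Carnot = T_C/ΔT = 120.00/176.0 = 0.6818.
Ẇ_min = Q̇/COP_Carnot = 2.440/0.6818 = 3.579 kW.

3.579 kW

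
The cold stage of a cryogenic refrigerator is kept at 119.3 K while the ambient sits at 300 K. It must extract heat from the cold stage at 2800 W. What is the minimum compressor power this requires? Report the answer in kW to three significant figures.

The reservoir spacing is ΔT = 300 − 119.3 = 180.7 K.
COP_Carnot = T_C/ΔT = 119.30/180.7 = 0.6602.
Ẇ_min = Q̇/COP_Carnot = 2800/0.6602 = 4241 W = 4.241 kW.

4.24 kW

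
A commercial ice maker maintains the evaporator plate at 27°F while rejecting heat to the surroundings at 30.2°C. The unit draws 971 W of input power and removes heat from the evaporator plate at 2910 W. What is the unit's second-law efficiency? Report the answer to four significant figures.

COP_actual = Q̇_C/Ẇ = 2910/971.0 = 2.997.
In absolute terms T_C = 270.37 K and T_H = 303.35 K, so ΔT = 32.98 K.
COP_Carnot = T_C/ΔT = 270.37/32.98 = 8.199.
η_II = COP_actual/COP_Carnot = 2.997/8.199 = 0.3655.

0.3655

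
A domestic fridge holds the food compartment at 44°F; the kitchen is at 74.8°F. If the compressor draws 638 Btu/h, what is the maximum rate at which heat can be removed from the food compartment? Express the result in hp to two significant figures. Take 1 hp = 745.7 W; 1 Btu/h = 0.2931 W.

In absolute terms T_C = 279.82 K and T_H = 296.93 K, so ΔT = 17.11 K.
COP_Carnot = T_C/ΔT = 279.82/17.11 = 16.35.
Q̇_max = COP_Carnot × Ẇ = 16.35 × 638.0 Btu/h = 10430 Btu/h = 4.101 hp.

4.1 hp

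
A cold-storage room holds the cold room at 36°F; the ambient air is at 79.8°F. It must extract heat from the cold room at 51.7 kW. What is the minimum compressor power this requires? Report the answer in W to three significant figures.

In absolute terms T_C = 275.37 K and T_H = 299.71 K, so ΔT = 24.33 K.
COP_Carnot = T_C/ΔT = 275.37/24.33 = 11.32.
Ẇ_min = Q̇/COP_Carnot = 51.70/11.32 = 4.568 kW = 4568 W.

4570 W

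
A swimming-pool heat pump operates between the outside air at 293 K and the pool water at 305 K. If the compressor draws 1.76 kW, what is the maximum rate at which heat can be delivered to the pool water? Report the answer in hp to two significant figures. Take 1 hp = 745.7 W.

The reservoir spacing is ΔT = 305 − 293 = 12.00 K.
COP_Carnot = T_H/ΔT = 305.00/12.00 = 25.42.
Q̇_max = COP_Carnot × Ẇ = 25.42 × 1.760 kW = 44.73 kW = 59.99 hp.

60 hp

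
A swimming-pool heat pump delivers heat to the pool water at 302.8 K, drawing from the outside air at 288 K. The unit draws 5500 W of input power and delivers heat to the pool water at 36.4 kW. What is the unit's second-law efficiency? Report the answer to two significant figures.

0.32

Converting, Q̇_H = 36.40 kW = 36400 W, so COP_actual = Q̇_H/Ẇ = 36400/5500 = 6.618.
The reservoir spacing is ΔT = 302.8 − 288 = 14.80 K.
COP_Carnot = T_H/ΔT = 302.80/14.80 = 20.46.
η_II = COP_actual/COP_Carnot = 6.618/20.46 = 0.3235.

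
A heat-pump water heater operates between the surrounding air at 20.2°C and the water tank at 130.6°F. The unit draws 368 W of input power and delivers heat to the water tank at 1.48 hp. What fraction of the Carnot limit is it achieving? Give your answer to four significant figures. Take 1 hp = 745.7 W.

0.3162

Converting, Q̇_H = 1.480 hp = 1104 W, so COP_actual = Q̇_H/Ẇ = 1104/368.0 = 2.999.
In absolute terms T_C = 293.35 K and T_H = 327.93 K, so ΔT = 34.58 K.
COP_Carnot = T_H/ΔT = 327.93/34.58 = 9.484.
η_II = COP_actual/COP_Carnot = 2.999/9.484 = 0.3162.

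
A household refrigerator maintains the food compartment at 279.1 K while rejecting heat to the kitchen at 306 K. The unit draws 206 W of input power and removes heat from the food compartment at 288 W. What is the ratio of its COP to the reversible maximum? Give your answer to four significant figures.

0.1347

COP_actual = Q̇_C/Ẇ = 288.0/206.0 = 1.398.
The reservoir spacing is ΔT = 306 − 279.1 = 26.90 K.
COP_Carnot = T_C/ΔT = 279.10/26.90 = 10.38.
η_II = COP_actual/COP_Carnot = 1.398/10.38 = 0.1347.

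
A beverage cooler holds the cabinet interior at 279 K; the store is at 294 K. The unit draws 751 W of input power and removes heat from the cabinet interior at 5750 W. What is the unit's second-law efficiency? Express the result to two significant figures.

0.41

COP_actual = Q̇_C/Ẇ = 5750/751.0 = 7.656.
The reservoir spacing is ΔT = 294 − 279 = 15.00 K.
COP_Carnot = T_C/ΔT = 279.00/15.00 = 18.60.
η_II = COP_actual/COP_Carnot = 7.656/18.60 = 0.4116.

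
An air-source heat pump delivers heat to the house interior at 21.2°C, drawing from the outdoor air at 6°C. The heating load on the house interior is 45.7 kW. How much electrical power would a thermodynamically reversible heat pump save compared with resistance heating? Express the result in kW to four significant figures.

In absolute terms T_C = 279.15 K and T_H = 294.35 K, so ΔT = 15.20 K.
COP_Carnot = T_H/ΔT = 294.35/15.20 = 19.37.
Resistance heating needs Ẇ_res = Q̇_H = 45.70 kW; the reversible heat pump needs only Ẇ_hp = Q̇_H/COP = 2.360 kW.
Saving = 45.70 − 2.360 = 43.34 kW.

43.34 kW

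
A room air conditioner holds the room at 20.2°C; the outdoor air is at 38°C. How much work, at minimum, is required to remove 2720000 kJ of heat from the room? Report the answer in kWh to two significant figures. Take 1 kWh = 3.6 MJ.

In absolute terms T_C = 293.35 K and T_H = 311.15 K, so ΔT = 17.80 K.
The reversible limit is COP_R = T_C/ΔT = 16.48, so W_min = Q_C/COP = Q_C·ΔT/T_C.
W_min = 2720000 × 17.80/293.35 = 165000 kJ = 45.85 kWh.

46 kWh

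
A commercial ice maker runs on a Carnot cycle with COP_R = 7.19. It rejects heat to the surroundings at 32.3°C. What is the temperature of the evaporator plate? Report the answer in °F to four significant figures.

For a Carnot refrigerator COP_R = T_C/(T_H − T_C), so T_C = COP·T_H/(1 + COP).
With T_H = 305.45 K, T_C = 7.19 × 305.45/8.190 = 268.15 K.
Converting, 268.15 K = 23.01°F.

23.01 °F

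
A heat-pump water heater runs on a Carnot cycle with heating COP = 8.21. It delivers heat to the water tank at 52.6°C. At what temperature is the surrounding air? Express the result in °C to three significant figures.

COP_HP = T_H/(T_H − T_C) gives T_H − T_C = T_H/COP.
With T_H = 325.75 K, T_C = 325.75 × (1 − 1/8.21) = 286.07 K.
Converting, 286.07 K = 12.92°C.

12.9 °C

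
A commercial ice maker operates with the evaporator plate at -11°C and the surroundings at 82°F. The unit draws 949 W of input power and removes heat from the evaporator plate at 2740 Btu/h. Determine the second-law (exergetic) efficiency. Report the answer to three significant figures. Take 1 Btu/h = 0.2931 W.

Converting, Q̇_C = 2740 Btu/h = 803.1 W, so COP_actual = Q̇_C/Ẇ = 803.1/949.0 = 0.8463.
In absolute terms T_C = 262.15 K and T_H = 300.93 K, so ΔT = 38.78 K.
COP_Carnot = T_C/ΔT = 262.15/38.78 = 6.760.
η_II = COP_actual/COP_Carnot = 0.8463/6.760 = 0.1252.

0.125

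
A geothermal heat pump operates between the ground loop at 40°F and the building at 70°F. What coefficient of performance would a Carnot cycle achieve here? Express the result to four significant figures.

In absolute terms T_C = 277.59 K and T_H = 294.26 K, so ΔT = 16.67 K.
For a reversible cycle, COP_Carnot = T_H/ΔT = 294.26/16.67 = 17.66.

17.66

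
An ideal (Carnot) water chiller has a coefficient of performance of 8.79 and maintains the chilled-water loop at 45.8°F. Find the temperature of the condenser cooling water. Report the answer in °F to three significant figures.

103 °F

COP_R = T_C/(T_H − T_C) gives T_H − T_C = T_C/COP.
With T_C = 280.82 K, T_H = 280.82 × (1 + 1/8.79) = 312.76 K.
Converting, 312.76 K = 103.31°F.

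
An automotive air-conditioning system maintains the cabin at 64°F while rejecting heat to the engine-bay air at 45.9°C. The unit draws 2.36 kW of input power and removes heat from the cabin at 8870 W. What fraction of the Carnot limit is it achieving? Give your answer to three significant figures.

Converting, Q̇_C = 8870 W = 8.870 kW, so COP_actual = Q̇_C/Ẇ = 8.870/2.360 = 3.758.
In absolute terms T_C = 290.93 K and T_H = 319.05 K, so ΔT = 28.12 K.
COP_Carnot = T_C/ΔT = 290.93/28.12 = 10.35.
η_II = COP_actual/COP_Carnot = 3.758/10.35 = 0.3633.

0.363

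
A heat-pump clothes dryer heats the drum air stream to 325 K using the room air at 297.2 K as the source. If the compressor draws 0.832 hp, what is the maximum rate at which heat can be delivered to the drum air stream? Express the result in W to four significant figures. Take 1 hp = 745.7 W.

7253 W

The reservoir spacing is ΔT = 325 − 297.2 = 27.80 K.
COP_Carnot = T_H/ΔT = 325.00/27.80 = 11.69.
Q̇_max = COP_Carnot × Ẇ = 11.69 × 0.8320 hp = 9.727 hp = 7253 W.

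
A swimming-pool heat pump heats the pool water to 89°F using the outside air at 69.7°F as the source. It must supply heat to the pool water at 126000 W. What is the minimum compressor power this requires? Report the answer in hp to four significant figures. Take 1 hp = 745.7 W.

In absolute terms T_C = 294.09 K and T_H = 304.82 K, so ΔT = 10.72 K.
COP_Carnot = T_H/ΔT = 304.82/10.72 = 28.43.
Ẇ_min = Q̇/COP_Carnot = 126000/28.43 = 4432 W = 5.944 hp.

5.944 hp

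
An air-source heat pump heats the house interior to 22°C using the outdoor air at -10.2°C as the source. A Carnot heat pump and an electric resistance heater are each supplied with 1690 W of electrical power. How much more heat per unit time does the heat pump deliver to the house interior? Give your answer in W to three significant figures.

In absolute terms T_C = 262.95 K and T_H = 295.15 K, so ΔT = 32.20 K.
COP_Carnot = T_H/ΔT = 295.15/32.20 = 9.166.
The heat pump delivers Q̇_H = COP × Ẇ = 15490 W; the resistance heater delivers Ẇ = 1690 W.
Extra = (COP − 1)·Ẇ = 13800 W.

13800 W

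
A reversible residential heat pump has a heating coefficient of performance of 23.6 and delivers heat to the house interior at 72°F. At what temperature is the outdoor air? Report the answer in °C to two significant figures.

9.7 °C

COP_HP = T_H/(T_H − T_C) gives T_H − T_C = T_H/COP.
With T_H = 295.37 K, T_C = 295.37 × (1 − 1/23.6) = 282.86 K.
Converting, 282.86 K = 9.71°C.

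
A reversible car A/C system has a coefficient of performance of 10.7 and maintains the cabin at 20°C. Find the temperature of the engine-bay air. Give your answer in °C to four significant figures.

COP_R = T_C/(T_H − T_C) gives T_H − T_C = T_C/COP.
With T_C = 293.15 K, T_H = 293.15 × (1 + 1/10.7) = 320.55 K.
Converting, 320.55 K = 47.40°C.

47.40 °C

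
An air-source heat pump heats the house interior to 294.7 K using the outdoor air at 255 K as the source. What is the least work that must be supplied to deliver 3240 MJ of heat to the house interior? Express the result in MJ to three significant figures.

436 MJ

The reservoir spacing is ΔT = 294.7 − 255 = 39.70 K.
The reversible limit is COP_HP = T_H/ΔT = 7.423, so W_min = Q_H/COP = Q_H·ΔT/T_H.
W_min = 3240 × 39.70/294.70 = 436.5 MJ.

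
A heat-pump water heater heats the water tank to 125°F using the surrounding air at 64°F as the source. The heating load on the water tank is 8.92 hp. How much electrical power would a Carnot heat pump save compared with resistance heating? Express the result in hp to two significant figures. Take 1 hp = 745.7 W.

8.0 hp

In absolute terms T_C = 290.93 K and T_H = 324.82 K, so ΔT = 33.89 K.
COP_Carnot = T_H/ΔT = 324.82/33.89 = 9.585.
Resistance heating needs Ẇ_res = Q̇_H = 8.920 hp; the reversible heat pump needs only Ẇ_hp = Q̇_H/COP = 0.9306 hp.
Saving = 8.920 − 0.9306 = 7.989 hp.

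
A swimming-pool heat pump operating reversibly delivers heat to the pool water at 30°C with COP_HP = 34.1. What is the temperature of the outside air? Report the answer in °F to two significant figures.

COP_HP = T_H/(T_H − T_C) gives T_H − T_C = T_H/COP.
With T_H = 303.15 K, T_C = 303.15 × (1 − 1/34.1) = 294.26 K.
Converting, 294.26 K = 70.00°F.

70 °F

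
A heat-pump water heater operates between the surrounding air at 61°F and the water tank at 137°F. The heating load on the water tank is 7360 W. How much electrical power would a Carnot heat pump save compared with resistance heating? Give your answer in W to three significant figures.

6420 W

In absolute terms T_C = 289.26 K and T_H = 331.48 K, so ΔT = 42.22 K.
COP_Carnot = T_H/ΔT = 331.48/42.22 = 7.851.
Resistance heating needs Ẇ_res = Q̇_H = 7360 W; the reversible heat pump needs only Ẇ_hp = Q̇_H/COP = 937.5 W.
Saving = 7360 − 937.5 = 6423 W.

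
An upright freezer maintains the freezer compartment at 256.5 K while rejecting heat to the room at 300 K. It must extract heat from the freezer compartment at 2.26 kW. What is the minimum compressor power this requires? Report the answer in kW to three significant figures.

The reservoir spacing is ΔT = 300 − 256.5 = 43.50 K.
COP_Carnot = T_C/ΔT = 256.50/43.50 = 5.897.
Ẇ_min = Q̇/COP_Carnot = 2.260/5.897 = 0.3833 kW.

0.383 kW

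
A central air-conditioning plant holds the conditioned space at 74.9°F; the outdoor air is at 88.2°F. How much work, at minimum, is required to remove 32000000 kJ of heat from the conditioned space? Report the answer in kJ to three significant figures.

796000 kJ

In absolute terms T_C = 296.98 K and T_H = 304.37 K, so ΔT = 7.389 K.
The reversible limit is COP_R = T_C/ΔT = 40.19, so W_min = Q_C/COP = Q_C·ΔT/T_C.
W_min = 32000000 × 7.389/296.98 = 796200 kJ.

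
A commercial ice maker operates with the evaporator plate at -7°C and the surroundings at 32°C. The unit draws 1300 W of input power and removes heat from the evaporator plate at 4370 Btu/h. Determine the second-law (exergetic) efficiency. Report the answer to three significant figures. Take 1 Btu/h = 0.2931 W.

0.144

Converting, Q̇_C = 4370 Btu/h = 1281 W, so COP_actual = Q̇_C/Ẇ = 1281/1300 = 0.9853.
In absolute terms T_C = 266.15 K and T_H = 305.15 K, so ΔT = 39.00 K.
COP_Carnot = T_C/ΔT = 266.15/39.00 = 6.824.
η_II = COP_actual/COP_Carnot = 0.9853/6.824 = 0.1444.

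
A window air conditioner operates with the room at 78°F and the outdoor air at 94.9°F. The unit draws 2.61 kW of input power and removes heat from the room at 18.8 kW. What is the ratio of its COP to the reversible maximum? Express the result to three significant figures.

COP_actual = Q̇_C/Ẇ = 18.80/2.610 = 7.203.
In absolute terms T_C = 298.71 K and T_H = 308.09 K, so ΔT = 9.389 K.
COP_Carnot = T_C/ΔT = 298.71/9.389 = 31.81.
η_II = COP_actual/COP_Carnot = 7.203/31.81 = 0.2264.

0.226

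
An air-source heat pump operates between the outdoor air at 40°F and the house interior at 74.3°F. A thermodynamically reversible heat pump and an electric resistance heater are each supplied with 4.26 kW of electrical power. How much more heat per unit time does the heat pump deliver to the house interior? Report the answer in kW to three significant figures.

In absolute terms T_C = 277.59 K and T_H = 296.65 K, so ΔT = 19.06 K.
COP_Carnot = T_H/ΔT = 296.65/19.06 = 15.57.
The heat pump delivers Q̇_H = COP × Ẇ = 66.32 kW; the resistance heater delivers Ẇ = 4.260 kW.
Extra = (COP − 1)·Ẇ = 62.06 kW.

62.1 kW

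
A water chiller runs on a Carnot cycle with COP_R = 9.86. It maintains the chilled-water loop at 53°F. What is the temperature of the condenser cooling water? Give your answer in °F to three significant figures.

105 °F

COP_R = T_C/(T_H − T_C) gives T_H − T_C = T_C/COP.
With T_C = 284.82 K, T_H = 284.82 × (1 + 1/9.86) = 313.70 K.
Converting, 313.70 K = 104.99°F.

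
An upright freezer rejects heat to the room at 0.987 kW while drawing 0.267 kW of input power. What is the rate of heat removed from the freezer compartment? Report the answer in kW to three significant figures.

For a cyclic device the first law requires Q̇_H = Q̇_C + Ẇ.
Q̇_C = Q̇_H − Ẇ = 0.7200 kW.

0.720 kW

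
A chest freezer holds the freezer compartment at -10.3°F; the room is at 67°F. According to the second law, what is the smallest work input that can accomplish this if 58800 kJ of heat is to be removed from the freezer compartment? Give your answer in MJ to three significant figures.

In absolute terms T_C = 249.65 K and T_H = 292.59 K, so ΔT = 42.94 K.
The reversible limit is COP_R = T_C/ΔT = 5.813, so W_min = Q_C/COP = Q_C·ΔT/T_C.
W_min = 58800 × 42.94/249.65 = 10110 kJ = 10.11 MJ.

10.1 MJ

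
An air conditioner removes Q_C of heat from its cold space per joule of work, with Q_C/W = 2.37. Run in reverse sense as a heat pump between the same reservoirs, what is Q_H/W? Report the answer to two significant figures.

The first law on one cycle gives Q_H = Q_C + W, so Q_H/W = Q_C/W + 1.
COP_HP = COP_R + 1 = 2.37 + 1 = 3.37.

3.4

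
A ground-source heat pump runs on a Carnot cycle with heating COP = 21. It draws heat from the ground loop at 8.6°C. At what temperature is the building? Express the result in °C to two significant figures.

COP_HP = T_H/(T_H − T_C) rearranges to T_H = COP·T_C/(COP − 1).
With T_C = 281.75 K, T_H = 21 × 281.75/20.00 = 295.84 K.
Converting, 295.84 K = 22.69°C.

23 °C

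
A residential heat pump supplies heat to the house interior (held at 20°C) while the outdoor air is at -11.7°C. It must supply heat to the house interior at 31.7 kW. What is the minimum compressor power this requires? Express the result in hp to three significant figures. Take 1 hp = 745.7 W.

4.60 hp

In absolute terms T_C = 261.45 K and T_H = 293.15 K, so ΔT = 31.70 K.
COP_Carnot = T_H/ΔT = 293.15/31.70 = 9.248.
Ẇ_min = Q̇/COP_Carnot = 31.70/9.248 = 3.428 kW = 4.597 hp.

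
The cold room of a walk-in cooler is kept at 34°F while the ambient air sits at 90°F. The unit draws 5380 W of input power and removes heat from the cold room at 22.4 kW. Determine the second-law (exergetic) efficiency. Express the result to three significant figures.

0.472

Converting, Q̇_C = 22.40 kW = 22400 W, so COP_actual = Q̇_C/Ẇ = 22400/5380 = 4.164.
In absolute terms T_C = 274.26 K and T_H = 305.37 K, so ΔT = 31.11 K.
COP_Carnot = T_C/ΔT = 274.26/31.11 = 8.816.
η_II = COP_actual/COP_Carnot = 4.164/8.816 = 0.4723.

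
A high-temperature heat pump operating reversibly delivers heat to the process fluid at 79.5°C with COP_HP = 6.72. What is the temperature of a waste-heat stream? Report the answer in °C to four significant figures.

27.02 °C

COP_HP = T_H/(T_H − T_C) gives T_H − T_C = T_H/COP.
With T_H = 352.65 K, T_C = 352.65 × (1 − 1/6.72) = 300.17 K.
Converting, 300.17 K = 27.02°C.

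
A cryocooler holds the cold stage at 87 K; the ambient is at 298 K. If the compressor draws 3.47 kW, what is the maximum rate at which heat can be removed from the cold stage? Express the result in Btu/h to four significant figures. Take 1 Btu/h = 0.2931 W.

The reservoir spacing is ΔT = 298 − 87 = 211.0 K.
COP_Carnot = T_C/ΔT = 87.00/211.0 = 0.4123.
Q̇_max = COP_Carnot × Ẇ = 0.4123 × 3.470 kW = 1.431 kW = 4881 Btu/h.

4881 Btu/h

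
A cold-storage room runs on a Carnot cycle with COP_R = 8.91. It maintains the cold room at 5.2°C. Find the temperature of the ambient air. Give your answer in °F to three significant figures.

97.6 °F

COP_R = T_C/(T_H − T_C) gives T_H − T_C = T_C/COP.
With T_C = 278.35 K, T_H = 278.35 × (1 + 1/8.91) = 309.59 K.
Converting, 309.59 K = 97.59°F.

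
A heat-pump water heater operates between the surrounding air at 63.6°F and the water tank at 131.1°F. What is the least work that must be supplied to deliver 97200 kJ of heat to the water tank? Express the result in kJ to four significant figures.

In absolute terms T_C = 290.71 K and T_H = 328.21 K, so ΔT = 37.50 K.
The reversible limit is COP_HP = T_H/ΔT = 8.752, so W_min = Q_H/COP = Q_H·ΔT/T_H.
W_min = 97200 × 37.50/328.21 = 11110 kJ.

11110 kJ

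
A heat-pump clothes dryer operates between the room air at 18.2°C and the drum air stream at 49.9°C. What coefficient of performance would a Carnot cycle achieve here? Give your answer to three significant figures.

10.2

In absolute terms T_C = 291.35 K and T_H = 323.05 K, so ΔT = 31.70 K.
For a reversible cycle, COP_Carnot = T_H/ΔT = 323.05/31.70 = 10.19.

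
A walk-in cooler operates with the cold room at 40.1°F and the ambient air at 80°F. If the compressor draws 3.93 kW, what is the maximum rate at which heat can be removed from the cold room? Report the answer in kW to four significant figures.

49.23 kW

In absolute terms T_C = 277.65 K and T_H = 299.82 K, so ΔT = 22.17 K.
COP_Carnot = T_C/ΔT = 277.65/22.17 = 12.53.
Q̇_max = COP_Carnot × Ẇ = 12.53 × 3.930 kW = 49.23 kW.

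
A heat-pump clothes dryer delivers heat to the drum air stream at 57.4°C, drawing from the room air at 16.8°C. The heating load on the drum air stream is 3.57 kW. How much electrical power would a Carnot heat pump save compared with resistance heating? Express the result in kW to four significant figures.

3.132 kW

In absolute terms T_C = 289.95 K and T_H = 330.55 K, so ΔT = 40.60 K.
COP_Carnot = T_H/ΔT = 330.55/40.60 = 8.142.
Resistance heating needs Ẇ_res = Q̇_H = 3.570 kW; the reversible heat pump needs only Ẇ_hp = Q̇_H/COP = 0.4385 kW.
Saving = 3.570 − 0.4385 = 3.132 kW.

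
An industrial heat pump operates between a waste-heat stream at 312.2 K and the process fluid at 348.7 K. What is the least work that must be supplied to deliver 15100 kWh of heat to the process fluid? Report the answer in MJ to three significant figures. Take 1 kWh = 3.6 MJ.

The reservoir spacing is ΔT = 348.7 − 312.2 = 36.50 K.
The reversible limit is COP_HP = T_H/ΔT = 9.553, so W_min = Q_H/COP = Q_H·ΔT/T_H.
W_min = 15100 × 36.50/348.70 = 1581 kWh = 5690 MJ.

5690 MJ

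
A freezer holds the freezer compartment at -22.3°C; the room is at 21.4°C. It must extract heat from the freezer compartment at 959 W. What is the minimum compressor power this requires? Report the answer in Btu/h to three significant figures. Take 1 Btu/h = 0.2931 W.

570 Btu/h

In absolute terms T_C = 250.85 K and T_H = 294.55 K, so ΔT = 43.70 K.
COP_Carnot = T_C/ΔT = 250.85/43.70 = 5.740.
Ẇ_min = Q̇/COP_Carnot = 959.0/5.740 = 167.1 W = 570.0 Btu/h.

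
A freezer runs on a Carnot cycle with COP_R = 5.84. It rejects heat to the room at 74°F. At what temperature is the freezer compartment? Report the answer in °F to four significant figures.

For a Carnot refrigerator COP_R = T_C/(T_H − T_C), so T_C = COP·T_H/(1 + COP).
With T_H = 296.48 K, T_C = 5.84 × 296.48/6.840 = 253.14 K.
Converting, 253.14 K = -4.02°F.

-4.022 °F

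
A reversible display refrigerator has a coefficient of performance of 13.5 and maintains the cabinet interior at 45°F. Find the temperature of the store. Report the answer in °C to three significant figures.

28.0 °C

COP_R = T_C/(T_H − T_C) gives T_H − T_C = T_C/COP.
With T_C = 280.37 K, T_H = 280.37 × (1 + 1/13.5) = 301.14 K.
Converting, 301.14 K = 27.99°C.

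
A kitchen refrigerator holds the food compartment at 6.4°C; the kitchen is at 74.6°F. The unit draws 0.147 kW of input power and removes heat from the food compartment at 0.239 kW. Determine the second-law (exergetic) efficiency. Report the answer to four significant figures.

0.1004

COP_actual = Q̇_C/Ẇ = 0.2390/0.1470 = 1.626.
In absolute terms T_C = 279.55 K and T_H = 296.82 K, so ΔT = 17.27 K.
COP_Carnot = T_C/ΔT = 279.55/17.27 = 16.19.
η_II = COP_actual/COP_Carnot = 1.626/16.19 = 0.1004.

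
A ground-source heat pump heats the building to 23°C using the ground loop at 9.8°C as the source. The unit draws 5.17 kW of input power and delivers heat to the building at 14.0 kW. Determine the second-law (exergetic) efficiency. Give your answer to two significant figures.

0.12

COP_actual = Q̇_H/Ẇ = 14.00/5.170 = 2.708.
In absolute terms T_C = 282.95 K and T_H = 296.15 K, so ΔT = 13.20 K.
COP_Carnot = T_H/ΔT = 296.15/13.20 = 22.44.
η_II = COP_actual/COP_Carnot = 2.708/22.44 = 0.1207.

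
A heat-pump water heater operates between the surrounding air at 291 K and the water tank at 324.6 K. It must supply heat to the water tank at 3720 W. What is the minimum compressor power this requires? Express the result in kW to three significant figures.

0.385 kW

The reservoir spacing is ΔT = 324.6 − 291 = 33.60 K.
COP_Carnot = T_H/ΔT = 324.60/33.60 = 9.661.
Ẇ_min = Q̇/COP_Carnot = 3720/9.661 = 385.1 W = 0.3851 kW.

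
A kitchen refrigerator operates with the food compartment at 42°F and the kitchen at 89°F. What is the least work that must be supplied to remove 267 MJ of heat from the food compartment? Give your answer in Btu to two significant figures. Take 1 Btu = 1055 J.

24000 Btu

In absolute terms T_C = 278.71 K and T_H = 304.82 K, so ΔT = 26.11 K.
The reversible limit is COP_R = T_C/ΔT = 10.67, so W_min = Q_C/COP = Q_C·ΔT/T_C.
W_min = 267.0 × 26.11/278.71 = 25.01 MJ = 23710 Btu.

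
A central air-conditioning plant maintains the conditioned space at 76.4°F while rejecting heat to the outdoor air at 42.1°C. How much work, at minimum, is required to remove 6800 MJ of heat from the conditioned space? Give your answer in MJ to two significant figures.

400 MJ

In absolute terms T_C = 297.82 K and T_H = 315.25 K, so ΔT = 17.43 K.
The reversible limit is COP_R = T_C/ΔT = 17.08, so W_min = Q_C/COP = Q_C·ΔT/T_C.
W_min = 6800 × 17.43/297.82 = 398.1 MJ.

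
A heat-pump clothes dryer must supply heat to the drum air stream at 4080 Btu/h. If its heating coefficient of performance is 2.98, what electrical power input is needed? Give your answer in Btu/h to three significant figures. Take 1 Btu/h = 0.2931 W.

Ẇ = Q̇_H/COP_HP = 4080/2.98 = 1369 Btu/h.

1370 Btu/h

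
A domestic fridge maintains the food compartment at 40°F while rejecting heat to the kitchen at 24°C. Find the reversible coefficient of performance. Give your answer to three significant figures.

In absolute terms T_C = 277.59 K and T_H = 297.15 K, so ΔT = 19.56 K.
For a reversible cycle, COP_Carnot = T_C/ΔT = 277.59/19.56 = 14.20.

14.2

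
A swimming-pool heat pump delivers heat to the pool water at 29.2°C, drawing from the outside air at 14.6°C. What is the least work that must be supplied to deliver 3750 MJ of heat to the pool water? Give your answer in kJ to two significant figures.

In absolute terms T_C = 287.75 K and T_H = 302.35 K, so ΔT = 14.60 K.
The reversible limit is COP_HP = T_H/ΔT = 20.71, so W_min = Q_H/COP = Q_H·ΔT/T_H.
W_min = 3750 × 14.60/302.35 = 181.1 MJ = 181100 kJ.

180000 kJ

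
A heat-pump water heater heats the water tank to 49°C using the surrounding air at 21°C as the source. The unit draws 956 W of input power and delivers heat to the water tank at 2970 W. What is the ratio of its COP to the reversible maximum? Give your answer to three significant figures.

0.270

COP_actual = Q̇_H/Ẇ = 2970/956.0 = 3.107.
In absolute terms T_C = 294.15 K and T_H = 322.15 K, so ΔT = 28.00 K.
COP_Carnot = T_H/ΔT = 322.15/28.00 = 11.51.
η_II = COP_actual/COP_Carnot = 3.107/11.51 = 0.2700.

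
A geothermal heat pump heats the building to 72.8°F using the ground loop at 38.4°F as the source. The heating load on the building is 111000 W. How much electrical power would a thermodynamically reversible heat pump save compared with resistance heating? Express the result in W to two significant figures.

100000 W

In absolute terms T_C = 276.71 K and T_H = 295.82 K, so ΔT = 19.11 K.
COP_Carnot = T_H/ΔT = 295.82/19.11 = 15.48.
Resistance heating needs Ẇ_res = Q̇_H = 111000 W; the reversible heat pump needs only Ẇ_hp = Q̇_H/COP = 7171 W.
Saving = 111000 − 7171 = 103800 W.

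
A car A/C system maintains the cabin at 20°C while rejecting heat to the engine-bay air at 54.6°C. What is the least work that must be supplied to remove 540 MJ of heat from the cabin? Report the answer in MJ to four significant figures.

63.74 MJ

In absolute terms T_C = 293.15 K and T_H = 327.75 K, so ΔT = 34.60 K.
The reversible limit is COP_R = T_C/ΔT = 8.473, so W_min = Q_C/COP = Q_C·ΔT/T_C.
W_min = 540.0 × 34.60/293.15 = 63.74 MJ.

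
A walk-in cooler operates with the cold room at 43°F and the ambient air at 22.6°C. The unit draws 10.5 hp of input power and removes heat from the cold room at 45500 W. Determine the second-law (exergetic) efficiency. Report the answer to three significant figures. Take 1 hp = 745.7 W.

Converting, Q̇_C = 45500 W = 61.02 hp, so COP_actual = Q̇_C/Ẇ = 61.02/10.50 = 5.811.
In absolute terms T_C = 279.26 K and T_H = 295.75 K, so ΔT = 16.49 K.
COP_Carnot = T_C/ΔT = 279.26/16.49 = 16.94.
η_II = COP_actual/COP_Carnot = 5.811/16.94 = 0.3431.

0.343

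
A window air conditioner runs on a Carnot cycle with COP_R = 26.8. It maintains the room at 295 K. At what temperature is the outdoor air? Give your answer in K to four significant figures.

306.0 K

COP_R = T_C/(T_H − T_C) gives T_H − T_C = T_C/COP.
With T_C = 295.00 K, T_H = 295.00 × (1 + 1/26.8) = 306.01 K.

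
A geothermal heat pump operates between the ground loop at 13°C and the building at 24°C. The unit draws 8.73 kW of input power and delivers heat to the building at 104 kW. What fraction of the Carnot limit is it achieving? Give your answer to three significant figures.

0.441

COP_actual = Q̇_H/Ẇ = 104.0/8.730 = 11.91.
In absolute terms T_C = 286.15 K and T_H = 297.15 K, so ΔT = 11.00 K.
COP_Carnot = T_H/ΔT = 297.15/11.00 = 27.01.
η_II = COP_actual/COP_Carnot = 11.91/27.01 = 0.4410.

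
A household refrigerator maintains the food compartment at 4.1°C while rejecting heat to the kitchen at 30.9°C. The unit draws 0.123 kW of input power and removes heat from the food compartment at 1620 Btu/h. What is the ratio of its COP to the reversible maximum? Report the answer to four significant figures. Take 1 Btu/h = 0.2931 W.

0.3732

Converting, Q̇_C = 1620 Btu/h = 0.4748 kW, so COP_actual = Q̇_C/Ẇ = 0.4748/0.1230 = 3.860.
In absolute terms T_C = 277.25 K and T_H = 304.05 K, so ΔT = 26.80 K.
COP_Carnot = T_C/ΔT = 277.25/26.80 = 10.35.
η_II = COP_actual/COP_Carnot = 3.860/10.35 = 0.3732.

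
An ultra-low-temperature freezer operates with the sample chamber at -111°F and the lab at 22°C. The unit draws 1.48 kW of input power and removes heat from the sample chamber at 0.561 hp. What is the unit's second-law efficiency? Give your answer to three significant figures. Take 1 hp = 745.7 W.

0.148

Converting, Q̇_C = 0.5610 hp = 0.4183 kW, so COP_actual = Q̇_C/Ẇ = 0.4183/1.480 = 0.2827.
In absolute terms T_C = 193.71 K and T_H = 295.15 K, so ΔT = 101.4 K.
COP_Carnot = T_C/ΔT = 193.71/101.4 = 1.909.
η_II = COP_actual/COP_Carnot = 0.2827/1.909 = 0.1480.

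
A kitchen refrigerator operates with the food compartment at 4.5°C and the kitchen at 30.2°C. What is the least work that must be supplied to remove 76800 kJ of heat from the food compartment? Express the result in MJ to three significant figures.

7.11 MJ

In absolute terms T_C = 277.65 K and T_H = 303.35 K, so ΔT = 25.70 K.
The reversible limit is COP_R = T_C/ΔT = 10.80, so W_min = Q_C/COP = Q_C·ΔT/T_C.
W_min = 76800 × 25.70/277.65 = 7109 kJ = 7.109 MJ.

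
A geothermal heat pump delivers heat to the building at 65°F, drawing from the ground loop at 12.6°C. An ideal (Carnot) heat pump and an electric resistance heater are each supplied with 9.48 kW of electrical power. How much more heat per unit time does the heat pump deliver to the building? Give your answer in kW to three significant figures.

In absolute terms T_C = 285.75 K and T_H = 291.48 K, so ΔT = 5.733 K.
COP_Carnot = T_H/ΔT = 291.48/5.733 = 50.84.
The heat pump delivers Q̇_H = COP × Ẇ = 482.0 kW; the resistance heater delivers Ẇ = 9.480 kW.
Extra = (COP − 1)·Ẇ = 472.5 kW.

472 kW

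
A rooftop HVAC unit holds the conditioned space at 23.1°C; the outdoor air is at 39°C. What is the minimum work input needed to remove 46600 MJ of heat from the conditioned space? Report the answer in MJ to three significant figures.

2500 MJ

In absolute terms T_C = 296.25 K and T_H = 312.15 K, so ΔT = 15.90 K.
The reversible limit is COP_R = T_C/ΔT = 18.63, so W_min = Q_C/COP = Q_C·ΔT/T_C.
W_min = 46600 × 15.90/296.25 = 2501 MJ.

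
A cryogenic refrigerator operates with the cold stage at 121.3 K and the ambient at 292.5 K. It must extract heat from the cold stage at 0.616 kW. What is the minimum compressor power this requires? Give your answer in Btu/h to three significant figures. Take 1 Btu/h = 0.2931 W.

2970 Btu/h

The reservoir spacing is ΔT = 292.5 − 121.3 = 171.2 K.
COP_Carnot = T_C/ΔT = 121.30/171.2 = 0.7085.
Ẇ_min = Q̇/COP_Carnot = 0.6160/0.7085 = 0.8694 kW = 2966 Btu/h.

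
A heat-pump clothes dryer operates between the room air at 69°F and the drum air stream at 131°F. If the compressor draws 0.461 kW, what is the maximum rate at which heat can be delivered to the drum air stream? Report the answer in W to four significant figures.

In absolute terms T_C = 293.71 K and T_H = 328.15 K, so ΔT = 34.44 K.
COP_Carnot = T_H/ΔT = 328.15/34.44 = 9.527.
Q̇_max = COP_Carnot × Ẇ = 9.527 × 0.4610 kW = 4.392 kW = 4392 W.

4392 W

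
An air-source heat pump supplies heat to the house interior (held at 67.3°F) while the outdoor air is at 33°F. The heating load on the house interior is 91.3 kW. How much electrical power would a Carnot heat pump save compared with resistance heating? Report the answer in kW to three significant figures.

In absolute terms T_C = 273.71 K and T_H = 292.76 K, so ΔT = 19.06 K.
COP_Carnot = T_H/ΔT = 292.76/19.06 = 15.36.
Resistance heating needs Ẇ_res = Q̇_H = 91.30 kW; the reversible heat pump needs only Ẇ_hp = Q̇_H/COP = 5.943 kW.
Saving = 91.30 − 5.943 = 85.36 kW.

85.4 kW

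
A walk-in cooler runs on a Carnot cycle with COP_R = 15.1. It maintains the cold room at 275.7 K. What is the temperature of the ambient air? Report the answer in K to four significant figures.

COP_R = T_C/(T_H − T_C) gives T_H − T_C = T_C/COP.
With T_C = 275.70 K, T_H = 275.70 × (1 + 1/15.1) = 293.96 K.

294.0 K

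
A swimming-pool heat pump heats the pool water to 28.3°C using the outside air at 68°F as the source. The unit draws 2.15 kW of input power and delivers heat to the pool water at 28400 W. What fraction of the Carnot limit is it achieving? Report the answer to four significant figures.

0.3637

Converting, Q̇_H = 28400 W = 28.40 kW, so COP_actual = Q̇_H/Ẇ = 28.40/2.150 = 13.21.
In absolute terms T_C = 293.15 K and T_H = 301.45 K, so ΔT = 8.300 K.
COP_Carnot = T_H/ΔT = 301.45/8.300 = 36.32.
η_II = COP_actual/COP_Carnot = 13.21/36.32 = 0.3637.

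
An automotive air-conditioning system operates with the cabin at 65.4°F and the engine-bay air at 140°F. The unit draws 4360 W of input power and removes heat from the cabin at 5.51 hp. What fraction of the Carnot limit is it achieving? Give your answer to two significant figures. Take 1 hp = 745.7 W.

Converting, Q̇_C = 5.510 hp = 4109 W, so COP_actual = Q̇_C/Ẇ = 4109/4360 = 0.9424.
In absolute terms T_C = 291.71 K and T_H = 333.15 K, so ΔT = 41.44 K.
COP_Carnot = T_C/ΔT = 291.71/41.44 = 7.038.
η_II = COP_actual/COP_Carnot = 0.9424/7.038 = 0.1339.

0.13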